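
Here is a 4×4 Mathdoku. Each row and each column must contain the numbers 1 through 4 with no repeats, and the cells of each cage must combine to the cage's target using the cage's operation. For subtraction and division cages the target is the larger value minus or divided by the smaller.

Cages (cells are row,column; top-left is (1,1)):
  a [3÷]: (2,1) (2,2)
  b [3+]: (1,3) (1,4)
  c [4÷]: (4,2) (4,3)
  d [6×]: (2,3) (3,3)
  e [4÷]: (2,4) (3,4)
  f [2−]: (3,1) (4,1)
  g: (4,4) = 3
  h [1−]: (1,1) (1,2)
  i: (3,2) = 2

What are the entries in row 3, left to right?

4 2 3 1

I is a freebie, so (3,2) = 2.
2 is placed in row 3, leaving (3,3) = 3.
Cage g is given, so (4,4) = 3.
Column 3 already has 3, leaving (2,3) = 2.
Cage f needs two cells with difference 2, leaving (3,1) = 4.
4 is placed in row 3, leaving (3,4) = 1.
Cage f's pair has difference 2, leaving (4,1) = 2.
Column 1 already has 2, leaving (1,1) = 3.
Cage h needs two cells with difference 1, so (1,2) = 4.
Column 3 already has 2, so (1,3) = 1.
Column 4 already has 1, so (1,4) = 2.
3 is placed in column 1, leaving (2,1) = 1.
Row 2 already has 1; hence (2,2) = 3.
Column 4 already has 1, which forces (2,4) = 4.
Column 2 now contains 4, so (4,2) = 1.
Column 3 already has 1; hence (4,3) = 4.
Filled in: 3 4 1 2 / 1 3 2 4 / 4 2 3 1 / 2 1 4 3.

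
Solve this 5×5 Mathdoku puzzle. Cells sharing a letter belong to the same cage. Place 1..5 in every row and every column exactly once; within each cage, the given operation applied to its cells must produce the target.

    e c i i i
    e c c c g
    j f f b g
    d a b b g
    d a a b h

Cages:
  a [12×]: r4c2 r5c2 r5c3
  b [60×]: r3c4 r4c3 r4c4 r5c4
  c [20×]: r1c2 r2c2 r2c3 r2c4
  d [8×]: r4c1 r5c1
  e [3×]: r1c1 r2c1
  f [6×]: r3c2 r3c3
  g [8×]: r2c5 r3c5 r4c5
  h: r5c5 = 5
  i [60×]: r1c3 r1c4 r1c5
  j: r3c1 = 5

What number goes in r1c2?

2

Cage j is a single given cell; hence r3c1 = 5.
Cage h is given, so r5c5 = 5.
Row 1 needs a 2, and only r1c2 is open for it.
2 is placed in column 2; hence r3c2 = 3.
The two cells of cage f must have product 6, leaving r3c3 = 2.
Cage c needs product 20; hence r2c4 = 2.
The 3 cells of cage a must have product 12; hence r5c3 = 3.
Cage b has product 60, leaving r4c3 = 5.
The 4 cells of cage b must have product 60, so r4c4 = 3.
Cage g needs product 8, so r4c5 = 2.
Column 3 now contains 5, which forces r1c3 = 4.
Cage i has product 60, so r1c4 = 5.
The 3 cells of cage i must have product 60, leaving r1c5 = 3.
Cage c has product 20, leaving r2c2 = 5.
Column 3 now contains 5, leaving r2c3 = 1.
Row 2 now contains 1, which forces r2c5 = 4.
4 is placed in column 5, leaving r3c5 = 1.
2 is placed in row 4, leaving r4c1 = 4.
Row 4 already has 4, which forces r4c2 = 1.
Cage d's pair has product 8, which forces r5c1 = 2.
Column 2 now contains 1; hence r5c2 = 4.
Row 5 already has 4; hence r5c4 = 1.
3 is placed in row 1, so r1c1 = 1.
Row 2 now contains 1, which forces r2c1 = 3.
Row 3 now contains 1, so r3c4 = 4.
Completed grid: 1 2 4 5 3 / 3 5 1 2 4 / 5 3 2 4 1 / 4 1 5 3 2 / 2 4 3 1 5.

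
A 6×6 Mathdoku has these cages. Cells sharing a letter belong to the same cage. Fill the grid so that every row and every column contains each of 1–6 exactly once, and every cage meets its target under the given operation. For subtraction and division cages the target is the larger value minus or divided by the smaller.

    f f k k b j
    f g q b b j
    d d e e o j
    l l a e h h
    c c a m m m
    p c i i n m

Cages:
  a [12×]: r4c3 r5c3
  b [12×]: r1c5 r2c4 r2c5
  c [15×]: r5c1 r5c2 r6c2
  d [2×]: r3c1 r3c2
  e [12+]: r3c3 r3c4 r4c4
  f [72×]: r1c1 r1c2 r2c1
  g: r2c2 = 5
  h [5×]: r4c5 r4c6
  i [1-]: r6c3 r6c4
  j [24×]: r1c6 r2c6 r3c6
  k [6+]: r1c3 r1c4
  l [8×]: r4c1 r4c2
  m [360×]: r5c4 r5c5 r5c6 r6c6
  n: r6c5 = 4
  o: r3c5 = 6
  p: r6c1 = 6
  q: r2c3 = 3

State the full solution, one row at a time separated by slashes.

Cage g is given, so r2c2 = 5.
Cage q is given, so r2c3 = 3.
O is a freebie, which forces r3c5 = 6.
Cage p is a single given cell, which forces r6c1 = 6.
Cage n is given, so r6c5 = 4.
Cage f needs product 72; hence r1c1 = 3.
Cage f needs product 72, so r1c2 = 6.
Column 1 already has 6, leaving r2c1 = 4.
Row 2 now contains 4, so r2c4 = 6.
4 is placed in column 1, leaving r4c1 = 2.
Row 4 already has 2, so r4c2 = 4.
Row 4 already has 2, which forces r4c3 = 6.
The 3 cells of cage c must have product 15, so r5c1 = 5.
Column 3 already has 6; hence r5c3 = 2.
6 is placed in column 4, leaving r5c4 = 4.
5 is placed in row 5, so r5c5 = 3.
Row 5 now contains 4; hence r5c6 = 6.
Column 3 already has 2, so r6c3 = 1.
Cage j needs product 24, leaving r1c6 = 4.
Cage j needs product 24, leaving r2c6 = 2.
2 is placed in column 1, which forces r3c1 = 1.
Cage d needs two cells with product 2, which forces r3c2 = 2.
The 3 cells of cage j must have product 24, so r3c6 = 3.
Row 5 already has 3; hence r5c2 = 1.
Row 6 already has 1; hence r6c2 = 3.
The two cells of cage i must have difference 1, which forces r6c4 = 2.
The 4 cells of cage m must have product 360, which forces r6c6 = 5.
Row 1 now contains 4, leaving r1c3 = 5.
Column 4 now contains 2, so r1c4 = 1.
Cage b needs product 12, so r1c5 = 2.
Row 2 now contains 2, so r2c5 = 1.
Cage e has sum 12, so r3c3 = 4.
Row 3 already has 3; hence r3c4 = 5.
Cage e needs sum 12; hence r4c4 = 3.
Cage h's pair has product 5, leaving r4c5 = 5.
5 is placed in column 6, so r4c6 = 1.

3 6 5 1 2 4 / 4 5 3 6 1 2 / 1 2 4 5 6 3 / 2 4 6 3 5 1 / 5 1 2 4 3 6 / 6 3 1 2 4 5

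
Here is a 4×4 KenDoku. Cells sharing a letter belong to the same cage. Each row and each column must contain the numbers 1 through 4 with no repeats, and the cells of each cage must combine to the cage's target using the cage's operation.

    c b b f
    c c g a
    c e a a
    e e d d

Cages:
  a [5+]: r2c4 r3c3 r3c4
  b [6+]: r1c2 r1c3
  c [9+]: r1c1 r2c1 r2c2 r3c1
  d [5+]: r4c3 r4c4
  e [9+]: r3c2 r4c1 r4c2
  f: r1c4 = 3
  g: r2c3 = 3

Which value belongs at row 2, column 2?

F is a freebie, which forces r1c4 = 3.
G is a freebie, leaving r2c3 = 3.
3 is placed in column 4, which forces r3c4 = 1.
1 is placed in column 4, so r2c4 = 2.
1 is placed in row 3, leaving r3c3 = 2.
Cage d's pair has sum 5, which forces r4c3 = 1.
Cage d needs two cells with sum 5, leaving r4c4 = 4.
Cage c needs sum 9; hence r1c1 = 1.
The two cells of cage b must have sum 6, which forces r1c2 = 2.
2 is placed in column 3, which forces r1c3 = 4.
Cage c has sum 9, leaving r2c1 = 4.
2 is placed in row 2, so r2c2 = 1.
Cage c has sum 9, so r3c1 = 3.
The 3 cells of cage e must have sum 9, leaving r3c2 = 4.
Column 1 now contains 3, leaving r4c1 = 2.
Column 2 now contains 2, which forces r4c2 = 3.
Completed grid: 1 2 4 3 / 4 1 3 2 / 3 4 2 1 / 2 3 1 4.

1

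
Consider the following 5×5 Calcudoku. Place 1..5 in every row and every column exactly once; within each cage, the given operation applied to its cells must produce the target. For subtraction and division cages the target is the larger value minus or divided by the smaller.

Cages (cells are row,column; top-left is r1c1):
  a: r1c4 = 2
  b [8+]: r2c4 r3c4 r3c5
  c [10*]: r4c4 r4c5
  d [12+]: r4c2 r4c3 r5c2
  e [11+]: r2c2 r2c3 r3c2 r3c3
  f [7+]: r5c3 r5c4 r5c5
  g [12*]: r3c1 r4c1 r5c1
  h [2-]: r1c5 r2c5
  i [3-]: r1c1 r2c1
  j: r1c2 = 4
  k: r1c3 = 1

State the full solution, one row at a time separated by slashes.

5 4 1 2 3 / 2 1 3 4 5 / 4 2 5 3 1 / 1 3 4 5 2 / 3 5 2 1 4

J is a freebie, leaving r1c2 = 4.
Cage k is given; hence r1c3 = 1.
A is a freebie, so r1c4 = 2.
Column 4 now contains 2; hence r4c4 = 5.
Row 4 now contains 5, so r4c5 = 2.
Row 1 now contains 2, leaving r1c1 = 5.
5 is placed in row 1; hence r1c5 = 3.
The two cells of cage i must have difference 3, which forces r2c1 = 2.
Row 4 already has 2, so r4c2 = 3.
The 3 cells of cage d must have sum 12, which forces r4c3 = 4.
The 3 cells of cage d must have sum 12, which forces r5c2 = 5.
The 3 cells of cage f must have sum 7, which forces r5c3 = 2.
Column 2 now contains 5, which forces r2c2 = 1.
Row 2 already has 1; hence r2c5 = 5.
The 4 cells of cage e must have sum 11, leaving r3c2 = 2.
4 is placed in row 4, leaving r4c1 = 1.
Row 2 now contains 5; hence r2c3 = 3.
Row 2 already has 3, leaving r2c4 = 4.
The 4 cells of cage e must have sum 11, leaving r3c3 = 5.
Column 4 already has 4, so r5c4 = 1.
1 is placed in row 5; hence r5c5 = 4.
Cage g needs product 12; hence r3c1 = 4.
Column 4 already has 1, which forces r3c4 = 3.
4 is placed in column 5, leaving r3c5 = 1.
4 is placed in row 5; hence r5c1 = 3.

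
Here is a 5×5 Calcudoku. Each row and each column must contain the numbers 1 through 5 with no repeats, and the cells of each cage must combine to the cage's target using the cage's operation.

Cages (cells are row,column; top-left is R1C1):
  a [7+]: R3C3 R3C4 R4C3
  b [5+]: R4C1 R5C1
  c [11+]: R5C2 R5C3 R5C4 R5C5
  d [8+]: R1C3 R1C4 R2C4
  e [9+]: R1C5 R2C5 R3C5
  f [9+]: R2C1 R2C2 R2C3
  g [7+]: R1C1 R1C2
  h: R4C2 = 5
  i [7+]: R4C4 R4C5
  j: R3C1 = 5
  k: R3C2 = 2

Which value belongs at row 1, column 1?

Cage j is given, which forces R3C1 = 5.
K is a freebie, so R3C2 = 2.
Cage h is a single given cell, leaving R4C2 = 5.
The only place for 1 in row 4 is R4C1.
The two cells of cage b must have sum 5, which forces R5C1 = 4.
Column 1 now contains 4, which forces R1C1 = 3.
Cage g's pair has sum 7, so R1C2 = 4.
Column 1 now contains 3, leaving R2C1 = 2.
Cage f needs sum 9; hence R2C2 = 3.
Cage f needs sum 9; hence R2C3 = 4.
Column 3 already has 4; hence R3C3 = 1.
3 is placed in column 2; hence R5C2 = 1.
Cage e needs sum 9, which forces R3C5 = 3.
Column 5 now contains 3, so R4C5 = 4.
3 is placed in row 3, so R3C4 = 4.
Cage a has sum 7, which forces R4C3 = 2.
4 is placed in row 4, which forces R4C4 = 3.
Column 3 already has 2; hence R1C3 = 5.
Cage d has sum 8; hence R1C4 = 2.
5 is placed in row 1, leaving R1C5 = 1.
Cage d needs sum 8, leaving R2C4 = 1.
Column 5 already has 1, leaving R2C5 = 5.
The 4 cells of cage c must have sum 11; hence R5C3 = 3.
2 is placed in column 4, leaving R5C4 = 5.
Column 5 already has 5; hence R5C5 = 2.
The full grid is 3 4 5 2 1 / 2 3 4 1 5 / 5 2 1 4 3 / 1 5 2 3 4 / 4 1 3 5 2.

3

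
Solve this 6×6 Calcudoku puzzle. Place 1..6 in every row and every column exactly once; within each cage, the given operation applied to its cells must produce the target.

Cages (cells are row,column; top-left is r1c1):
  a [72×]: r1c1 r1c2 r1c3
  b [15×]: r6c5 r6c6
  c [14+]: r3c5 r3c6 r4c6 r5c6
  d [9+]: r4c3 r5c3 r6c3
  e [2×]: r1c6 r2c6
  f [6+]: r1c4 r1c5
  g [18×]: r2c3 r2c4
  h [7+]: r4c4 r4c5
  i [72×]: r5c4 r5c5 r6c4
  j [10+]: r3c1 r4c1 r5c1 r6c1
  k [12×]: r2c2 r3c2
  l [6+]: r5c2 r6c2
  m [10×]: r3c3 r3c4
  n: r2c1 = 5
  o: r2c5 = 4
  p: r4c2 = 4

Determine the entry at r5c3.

Cage n is a single given cell, so r2c1 = 5.
Cage o is given; hence r2c5 = 4.
Cage p is given, which forces r4c2 = 4.
Row 2 needs a 1, and only r2c6 is open for it.
Column 6 now contains 1, leaving r1c6 = 2.
Row 2 needs a 2, and only r2c2 is open for it.
2 is placed in column 2; hence r3c2 = 6.
Column 2 already has 6, which forces r1c2 = 3.
The only place for 6 in column 1 is r1c1.
Row 1 already has 6, leaving r1c3 = 4.
R3c3 and r3c4 in row 3 are {2, 5}; hence r3c5 = 1.
Cage l's pair has sum 6, so r5c2 = 5.
The pair r6c5/r6c6 in row 6 holds {3, 5}; hence r6c2 = 1.
Cage f needs two cells with sum 6, which forces r1c4 = 1.
Column 5 now contains 1, so r1c5 = 5.
5 is placed in column 5; hence r6c5 = 3.
3 is placed in row 6, which forces r6c6 = 5.
The two cells of cage h must have sum 7, leaving r4c4 = 5.
Cage h's pair has sum 7; hence r4c5 = 2.
3 is placed in column 5; hence r5c5 = 6.
The two cells of cage m must have product 10, leaving r3c3 = 5.
Column 4 now contains 5, which forces r3c4 = 2.
The 4 cells of cage c must have sum 14, so r4c6 = 6.
Column 4 already has 2, leaving r5c4 = 3.
3 is placed in row 5, which forces r5c6 = 4.
Cage g's pair has product 18; hence r2c3 = 3.
Column 4 now contains 3, leaving r2c4 = 6.
Column 6 already has 4, so r3c6 = 3.
6 is placed in row 4; hence r4c3 = 1.
Cage d needs sum 9, which forces r5c3 = 2.
Cage d needs sum 9, which forces r6c3 = 6.
The 3 cells of cage i must have product 72; hence r6c4 = 4.
Row 3 already has 3, leaving r3c1 = 4.
1 is placed in row 4; hence r4c1 = 3.
Row 5 now contains 2, leaving r5c1 = 1.
Row 6 already has 4; hence r6c1 = 2.
The full grid is 6 3 4 1 5 2 / 5 2 3 6 4 1 / 4 6 5 2 1 3 / 3 4 1 5 2 6 / 1 5 2 3 6 4 / 2 1 6 4 3 5.

2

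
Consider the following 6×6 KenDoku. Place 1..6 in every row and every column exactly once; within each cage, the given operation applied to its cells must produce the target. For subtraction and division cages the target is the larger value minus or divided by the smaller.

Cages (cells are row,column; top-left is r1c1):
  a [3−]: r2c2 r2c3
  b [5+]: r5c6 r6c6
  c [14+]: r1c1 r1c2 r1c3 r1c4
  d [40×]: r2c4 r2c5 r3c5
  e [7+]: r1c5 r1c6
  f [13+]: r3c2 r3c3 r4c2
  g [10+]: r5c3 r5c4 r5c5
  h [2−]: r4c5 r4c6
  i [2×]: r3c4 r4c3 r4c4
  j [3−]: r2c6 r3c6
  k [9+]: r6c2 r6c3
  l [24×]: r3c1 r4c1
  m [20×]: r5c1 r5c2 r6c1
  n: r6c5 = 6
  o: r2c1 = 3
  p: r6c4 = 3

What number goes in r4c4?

2

Cage o is a single given cell; hence r2c1 = 3.
The 3 cells of cage i must have product 2, so r3c4 = 1.
The 3 cells of cage i must have product 2, which forces r4c3 = 1.
Cage i has product 2, so r4c4 = 2.
Cage p is given, which forces r6c4 = 3.
Cage n is given, leaving r6c5 = 6.
In row 2, 6 can only go at r2c6, so r2c6 = 6.
Cage j's pair has difference 3; hence r3c6 = 3.
3 is placed in column 6, which forces r4c6 = 5.
Row 4 already has 5, which forces r4c5 = 3.
Column 5 already has 3, which forces r1c5 = 5.
Cage e needs two cells with sum 7, leaving r1c6 = 2.
Cage d has product 40, so r2c4 = 5.
Cage a's pair has difference 3, so r2c2 = 1.
Cage a's pair has difference 3, leaving r2c3 = 4.
Row 2 now contains 4; hence r2c5 = 2.
2 is placed in column 5, leaving r3c5 = 4.
Cage g needs sum 10, so r5c5 = 1.
Row 5 already has 1, leaving r5c6 = 4.
Column 3 already has 4; hence r6c3 = 5.
Column 6 already has 4, leaving r6c6 = 1.
Cage c needs sum 14, which forces r1c1 = 1.
4 is placed in row 3, leaving r3c1 = 6.
The 3 cells of cage f must have sum 13; hence r3c2 = 5.
Column 3 now contains 5, which forces r3c3 = 2.
The two cells of cage l must have product 24; hence r4c1 = 4.
Cage f has sum 13, which forces r4c2 = 6.
Row 5 now contains 4, leaving r5c1 = 5.
The 3 cells of cage m must have product 20, which forces r5c2 = 2.
Column 3 now contains 5, so r5c3 = 3.
Row 5 now contains 4, leaving r5c4 = 6.
Cage m has product 20, so r6c1 = 2.
5 is placed in row 6, so r6c2 = 4.
Column 2 already has 4; hence r1c2 = 3.
3 is placed in column 3, so r1c3 = 6.
Column 4 now contains 6, which forces r1c4 = 4.
Completed grid: 1 3 6 4 5 2 / 3 1 4 5 2 6 / 6 5 2 1 4 3 / 4 6 1 2 3 5 / 5 2 3 6 1 4 / 2 4 5 3 6 1.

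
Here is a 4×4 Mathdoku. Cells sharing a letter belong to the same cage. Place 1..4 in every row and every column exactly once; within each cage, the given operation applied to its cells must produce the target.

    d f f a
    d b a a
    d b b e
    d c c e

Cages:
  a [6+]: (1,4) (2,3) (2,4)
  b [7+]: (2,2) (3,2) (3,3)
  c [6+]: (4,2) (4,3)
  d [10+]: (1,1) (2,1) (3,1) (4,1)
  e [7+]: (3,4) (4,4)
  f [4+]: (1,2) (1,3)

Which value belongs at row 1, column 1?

The only place for 4 in row 1 is (1,1).
Row 1 needs a 2, and only (1,4) is open for it.
Row 2 needs a 4, and only (2,2) is open for it.
Column 2 already has 4, so (4,2) = 2.
Cage c needs two cells with sum 6; hence (4,3) = 4.
Row 4 now contains 4, which forces (4,4) = 3.
Cage a needs sum 6, which forces (2,3) = 3.
Column 4 now contains 3; hence (2,4) = 1.
Column 2 now contains 2, which forces (3,2) = 1.
The 3 cells of cage b must have sum 7, so (3,3) = 2.
Column 4 now contains 3, leaving (3,4) = 4.
Row 4 now contains 3; hence (4,1) = 1.
1 is placed in column 2, which forces (1,2) = 3.
3 is placed in column 3, leaving (1,3) = 1.
3 is placed in row 2, so (2,1) = 2.
Row 3 already has 2, so (3,1) = 3.
Filled in: 4 3 1 2 / 2 4 3 1 / 3 1 2 4 / 1 2 4 3.

4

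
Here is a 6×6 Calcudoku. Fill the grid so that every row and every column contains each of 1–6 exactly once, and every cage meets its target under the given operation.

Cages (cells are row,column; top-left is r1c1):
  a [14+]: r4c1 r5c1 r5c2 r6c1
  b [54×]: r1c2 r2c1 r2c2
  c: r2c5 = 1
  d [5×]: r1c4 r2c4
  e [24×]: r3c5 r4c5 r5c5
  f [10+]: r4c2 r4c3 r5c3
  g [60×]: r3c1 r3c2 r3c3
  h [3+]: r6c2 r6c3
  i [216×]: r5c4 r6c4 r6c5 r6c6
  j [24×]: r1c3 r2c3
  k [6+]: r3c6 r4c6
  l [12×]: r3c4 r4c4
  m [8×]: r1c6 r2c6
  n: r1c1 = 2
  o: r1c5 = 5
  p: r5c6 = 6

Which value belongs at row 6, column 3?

2

Cage n is a single given cell, so r1c1 = 2.
The 3 cells of cage b must have product 54, leaving r1c2 = 3.
Cage o is given; hence r1c5 = 5.
Row 1 now contains 2, so r1c6 = 4.
Cage b has product 54; hence r2c1 = 3.
Cage b has product 54, which forces r2c2 = 6.
Row 2 already has 6, leaving r2c3 = 4.
C is a freebie, so r2c5 = 1.
Column 6 now contains 4, leaving r2c6 = 2.
Cage p is given, so r5c6 = 6.
6 is placed in column 6, which forces r6c6 = 3.
Row 1 now contains 4; hence r1c3 = 6.
Row 1 now contains 5, leaving r1c4 = 1.
Row 2 now contains 1, so r2c4 = 5.
6 is placed in row 5, so r5c4 = 3.
Row 3 needs a 1, and only r3c6 is open for it.
Column 6 already has 1; hence r4c6 = 5.
Cage f has sum 10; hence r5c3 = 5.
Row 5 now contains 5, leaving r5c1 = 1.
Cage a has sum 14, so r6c1 = 5.
The 3 cells of cage g must have product 60, so r3c2 = 5.
The only place for 1 in row 4 is r4c3.
The 3 cells of cage f must have sum 10, which forces r4c2 = 4.
Column 2 now contains 4, leaving r5c2 = 2.
Row 5 already has 2, which forces r5c5 = 4.
The two cells of cage h must have sum 3, so r6c2 = 1.
1 is placed in column 3; hence r6c3 = 2.
4 is placed in column 5, so r6c5 = 6.
Cage g has product 60, leaving r3c1 = 4.
Column 3 already has 2, which forces r3c3 = 3.
Row 3 already has 3, leaving r3c5 = 2.
4 is placed in row 4; hence r4c1 = 6.
6 is placed in row 4; hence r4c4 = 2.
Column 5 now contains 2, which forces r4c5 = 3.
Row 6 now contains 6, which forces r6c4 = 4.
Row 3 already has 2, so r3c4 = 6.
The full grid is 2 3 6 1 5 4 / 3 6 4 5 1 2 / 4 5 3 6 2 1 / 6 4 1 2 3 5 / 1 2 5 3 4 6 / 5 1 2 4 6 3.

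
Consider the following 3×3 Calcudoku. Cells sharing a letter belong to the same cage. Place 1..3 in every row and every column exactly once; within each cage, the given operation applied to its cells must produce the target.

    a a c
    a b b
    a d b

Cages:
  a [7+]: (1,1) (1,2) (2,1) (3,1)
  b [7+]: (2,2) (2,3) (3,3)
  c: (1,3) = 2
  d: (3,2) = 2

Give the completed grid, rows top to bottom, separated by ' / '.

Cage a needs sum 7, so (1,2) = 1.
C is a freebie, which forces (1,3) = 2.
Cage d is given, leaving (3,2) = 2.
Column 3 already has 2; hence (3,3) = 3.
Row 1 already has 2, leaving (1,1) = 3.
The 4 cells of cage a must have sum 7, so (2,1) = 2.
Column 2 now contains 2, leaving (2,2) = 3.
Column 3 already has 3; hence (2,3) = 1.
Row 3 now contains 3, so (3,1) = 1.

3 1 2 / 2 3 1 / 1 2 3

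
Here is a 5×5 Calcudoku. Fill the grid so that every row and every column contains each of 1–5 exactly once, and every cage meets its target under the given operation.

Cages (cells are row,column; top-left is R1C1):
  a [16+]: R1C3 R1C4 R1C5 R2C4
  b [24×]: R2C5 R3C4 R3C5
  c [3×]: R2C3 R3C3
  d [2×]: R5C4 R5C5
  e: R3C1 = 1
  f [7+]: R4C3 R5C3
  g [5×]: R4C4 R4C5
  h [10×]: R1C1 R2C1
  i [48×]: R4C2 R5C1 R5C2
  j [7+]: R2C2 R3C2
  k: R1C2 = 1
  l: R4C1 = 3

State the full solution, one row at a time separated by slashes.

Cage k is a single given cell, so R1C2 = 1.
Cage e is given, which forces R3C1 = 1.
1 is placed in row 3, so R3C3 = 3.
L is a freebie, leaving R4C1 = 3.
Cage i needs product 48, which forces R4C2 = 4.
The 3 cells of cage i must have product 48, which forces R5C1 = 4.
Cage i has product 48, leaving R5C2 = 3.
Column 3 now contains 3, leaving R2C3 = 1.
Cage b has product 24; hence R2C5 = 3.
The only place for 3 in row 1 is R1C4.
Cage a has sum 16, leaving R2C4 = 4.
Column 4 already has 4; hence R3C4 = 2.
Row 3 already has 2; hence R3C5 = 4.
2 is placed in column 4, so R5C4 = 1.
Row 5 now contains 1, which forces R5C5 = 2.
The 4 cells of cage a must have sum 16, which forces R1C3 = 4.
Column 5 already has 4; hence R1C5 = 5.
Cage j's pair has sum 7, which forces R2C2 = 2.
Row 3 already has 2, leaving R3C2 = 5.
Cage f's pair has sum 7, so R4C3 = 2.
1 is placed in column 4, which forces R4C4 = 5.
Cage g needs two cells with product 5, leaving R4C5 = 1.
Row 5 now contains 2, which forces R5C3 = 5.
Row 1 already has 5, leaving R1C1 = 2.
Row 2 already has 2, leaving R2C1 = 5.

2 1 4 3 5 / 5 2 1 4 3 / 1 5 3 2 4 / 3 4 2 5 1 / 4 3 5 1 2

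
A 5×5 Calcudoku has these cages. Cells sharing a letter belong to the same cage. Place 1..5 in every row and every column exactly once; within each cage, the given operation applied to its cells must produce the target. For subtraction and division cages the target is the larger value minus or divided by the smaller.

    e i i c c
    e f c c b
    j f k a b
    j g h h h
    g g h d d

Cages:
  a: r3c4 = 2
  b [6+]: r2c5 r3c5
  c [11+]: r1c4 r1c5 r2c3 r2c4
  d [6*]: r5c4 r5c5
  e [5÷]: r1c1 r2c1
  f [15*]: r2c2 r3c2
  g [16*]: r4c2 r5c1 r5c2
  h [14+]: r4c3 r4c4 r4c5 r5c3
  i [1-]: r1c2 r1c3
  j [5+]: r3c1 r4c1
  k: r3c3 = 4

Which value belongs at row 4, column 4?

K is a freebie, so r3c3 = 4.
Cage a is a single given cell, so r3c4 = 2.
Column 4 now contains 2, leaving r5c4 = 3.
3 is placed in row 5; hence r5c5 = 2.
Cage g needs product 16, which forces r4c2 = 4.
2 is placed in row 5, leaving r5c1 = 4.
Cage g has product 16, so r5c2 = 1.
2 is placed in row 5, so r5c3 = 5.
Cage j's pair has sum 5, which forces r3c1 = 3.
Row 3 now contains 3, leaving r3c2 = 5.
Row 3 now contains 5; hence r3c5 = 1.
Row 4 now contains 4; hence r4c1 = 2.
5 is placed in column 2, leaving r2c2 = 3.
Column 5 already has 1; hence r2c5 = 5.
Column 5 now contains 5, so r4c5 = 3.
The two cells of cage e must have quotient 5; hence r1c1 = 5.
Column 2 now contains 3, which forces r1c2 = 2.
The 4 cells of cage c must have sum 11, so r1c4 = 1.
Column 5 now contains 3, so r1c5 = 4.
5 is placed in row 2, which forces r2c1 = 1.
Cage c needs sum 11, leaving r2c3 = 2.
Cage c has sum 11, which forces r2c4 = 4.
Row 4 now contains 3, leaving r4c3 = 1.
Cage h needs sum 14; hence r4c4 = 5.
Row 1 now contains 1, which forces r1c3 = 3.
Filled in: 5 2 3 1 4 / 1 3 2 4 5 / 3 5 4 2 1 / 2 4 1 5 3 / 4 1 5 3 2.

5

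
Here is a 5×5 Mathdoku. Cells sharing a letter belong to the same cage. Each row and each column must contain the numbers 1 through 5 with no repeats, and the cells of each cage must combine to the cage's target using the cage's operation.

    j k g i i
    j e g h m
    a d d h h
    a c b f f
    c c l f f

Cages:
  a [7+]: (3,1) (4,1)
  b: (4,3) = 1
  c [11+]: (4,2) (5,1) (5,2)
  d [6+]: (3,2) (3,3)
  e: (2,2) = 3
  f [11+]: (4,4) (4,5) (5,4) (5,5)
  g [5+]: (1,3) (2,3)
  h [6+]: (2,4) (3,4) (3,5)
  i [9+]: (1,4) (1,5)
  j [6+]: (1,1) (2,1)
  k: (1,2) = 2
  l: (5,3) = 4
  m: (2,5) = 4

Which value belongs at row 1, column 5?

5

Cage k is given, leaving (1,2) = 2.
Cage e is given, which forces (2,2) = 3.
Cage m is given, so (2,5) = 4.
B is a freebie; hence (4,3) = 1.
Cage l is a single given cell, so (5,3) = 4.
Column 3 already has 4; hence (1,3) = 3.
Cage i's pair has sum 9, which forces (1,4) = 4.
Column 5 already has 4; hence (1,5) = 5.
1 is placed in column 3; hence (2,3) = 2.
Row 2 now contains 2, so (2,4) = 1.
2 is placed in column 3, so (3,3) = 5.
5 is placed in row 1; hence (1,1) = 1.
1 is placed in row 2; hence (2,1) = 5.
Cage d needs two cells with sum 6, so (3,2) = 1.
Column 1 now contains 5, so (5,1) = 2.
1 is placed in column 2, which forces (5,2) = 5.
Row 5 now contains 5, leaving (5,4) = 3.
Cage f needs sum 11, leaving (5,5) = 1.
Column 4 now contains 3, which forces (3,4) = 2.
The 3 cells of cage h must have sum 6, leaving (3,5) = 3.
Column 2 already has 5, so (4,2) = 4.
Cage f has sum 11, so (4,4) = 5.
Cage f needs sum 11, so (4,5) = 2.
Row 3 now contains 3, leaving (3,1) = 4.
Row 4 already has 4, so (4,1) = 3.
The full grid is 1 2 3 4 5 / 5 3 2 1 4 / 4 1 5 2 3 / 3 4 1 5 2 / 2 5 4 3 1.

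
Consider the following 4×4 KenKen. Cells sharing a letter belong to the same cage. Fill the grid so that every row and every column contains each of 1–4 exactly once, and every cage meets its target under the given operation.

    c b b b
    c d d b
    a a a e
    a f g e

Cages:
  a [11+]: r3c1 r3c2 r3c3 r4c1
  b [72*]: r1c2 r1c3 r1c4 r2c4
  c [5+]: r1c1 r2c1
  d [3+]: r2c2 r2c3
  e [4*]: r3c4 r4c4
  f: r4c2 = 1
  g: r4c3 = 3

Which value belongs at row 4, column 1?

2

Cage b has product 72; hence r2c4 = 3.
Cage f is a single given cell, leaving r4c2 = 1.
Cage g is given; hence r4c3 = 3.
Row 4 already has 1, which forces r4c4 = 4.
Cage b has product 72, leaving r1c2 = 3.
Cage b has product 72, leaving r1c3 = 4.
4 is placed in column 4; hence r1c4 = 2.
Column 2 already has 1, leaving r2c2 = 2.
The two cells of cage d must have sum 3; hence r2c3 = 1.
Column 2 already has 2, so r3c2 = 4.
Column 3 already has 4, leaving r3c3 = 2.
4 is placed in column 4, which forces r3c4 = 1.
4 is placed in row 4, so r4c1 = 2.
4 is placed in row 1, leaving r1c1 = 1.
Row 2 already has 1; hence r2c1 = 4.
Row 3 now contains 4; hence r3c1 = 3.
Completed grid: 1 3 4 2 / 4 2 1 3 / 3 4 2 1 / 2 1 3 4.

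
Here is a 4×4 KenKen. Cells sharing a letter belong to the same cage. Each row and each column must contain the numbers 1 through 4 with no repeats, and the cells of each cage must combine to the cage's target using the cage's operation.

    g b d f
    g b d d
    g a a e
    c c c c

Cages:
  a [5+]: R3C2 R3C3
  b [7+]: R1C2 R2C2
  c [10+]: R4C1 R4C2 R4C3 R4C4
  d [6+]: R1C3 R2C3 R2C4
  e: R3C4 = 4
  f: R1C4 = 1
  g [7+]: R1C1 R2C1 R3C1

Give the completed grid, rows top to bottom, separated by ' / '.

4 3 2 1 / 2 4 1 3 / 1 2 3 4 / 3 1 4 2

Cage f is given, so R1C4 = 1.
Cage e is given, which forces R3C4 = 4.
The 3 cells of cage d must have sum 6; hence R2C3 = 1.
The 3 cells of cage g must have sum 7, which forces R3C1 = 1.
Cage c has sum 10, leaving R4C2 = 1.
The only place for 3 in column 1 is R4C1.
The 4 cells of cage c must have sum 10, so R4C3 = 4.
3 is placed in row 4; hence R4C4 = 2.
Cage d has sum 6; hence R1C3 = 2.
Column 4 now contains 2, so R2C4 = 3.
2 is placed in column 3, leaving R3C3 = 3.
2 is placed in row 1, leaving R1C1 = 4.
Cage b needs two cells with sum 7, so R1C2 = 3.
The 3 cells of cage g must have sum 7; hence R2C1 = 2.
Row 2 now contains 3, so R2C2 = 4.
Row 3 already has 3, leaving R3C2 = 2.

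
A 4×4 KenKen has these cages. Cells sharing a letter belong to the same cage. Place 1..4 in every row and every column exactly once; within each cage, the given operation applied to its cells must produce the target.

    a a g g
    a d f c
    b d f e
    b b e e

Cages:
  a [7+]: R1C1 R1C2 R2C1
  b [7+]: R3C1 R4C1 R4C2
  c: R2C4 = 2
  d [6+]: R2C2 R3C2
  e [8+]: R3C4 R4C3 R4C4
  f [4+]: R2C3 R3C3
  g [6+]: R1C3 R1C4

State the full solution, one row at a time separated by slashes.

1 3 2 4 / 3 4 1 2 / 4 2 3 1 / 2 1 4 3

Cage c is given, leaving R2C4 = 2.
Cage g needs two cells with sum 6, so R1C3 = 2.
Column 4 now contains 2, leaving R1C4 = 4.
Row 2 already has 2, which forces R2C2 = 4.
The two cells of cage d must have sum 6, leaving R3C2 = 2.
Row 1 now contains 4, leaving R1C1 = 1.
The 3 cells of cage a must have sum 7; hence R1C2 = 3.
The 3 cells of cage a must have sum 7; hence R2C1 = 3.
3 is placed in row 2, which forces R2C3 = 1.
Column 1 already has 3, so R3C1 = 4.
Column 3 now contains 1, so R3C3 = 3.
Row 3 now contains 3, so R3C4 = 1.
Column 1 already has 1, which forces R4C1 = 2.
3 is placed in column 2, leaving R4C2 = 1.
Cage e has sum 8, so R4C3 = 4.
Column 4 now contains 1, so R4C4 = 3.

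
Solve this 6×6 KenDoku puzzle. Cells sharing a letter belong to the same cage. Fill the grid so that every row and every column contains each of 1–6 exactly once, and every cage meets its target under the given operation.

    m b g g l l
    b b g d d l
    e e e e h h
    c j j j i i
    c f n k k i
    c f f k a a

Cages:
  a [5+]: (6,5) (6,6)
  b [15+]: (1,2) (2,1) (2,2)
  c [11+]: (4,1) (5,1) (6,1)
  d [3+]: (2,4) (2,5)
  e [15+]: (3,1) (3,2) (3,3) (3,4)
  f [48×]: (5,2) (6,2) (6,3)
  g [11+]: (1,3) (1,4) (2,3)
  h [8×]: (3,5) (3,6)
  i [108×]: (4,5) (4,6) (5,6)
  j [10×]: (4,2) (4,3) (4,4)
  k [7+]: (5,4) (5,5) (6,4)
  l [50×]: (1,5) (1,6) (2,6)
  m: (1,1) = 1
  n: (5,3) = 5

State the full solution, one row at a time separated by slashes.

1 6 3 4 5 2 / 6 3 4 2 1 5 / 3 5 1 6 2 4 / 4 1 2 5 6 3 / 2 4 5 1 3 6 / 5 2 6 3 4 1

M is a freebie; hence (1,1) = 1.
Cage l needs product 50, so (1,5) = 5.
The 3 cells of cage l must have product 50, which forces (1,6) = 2.
Cage l has product 50, leaving (2,6) = 5.
Column 6 now contains 2, leaving (3,6) = 4.
Cage i has product 108, leaving (4,5) = 6.
Cage i has product 108, leaving (4,6) = 3.
Cage n is given, leaving (5,3) = 5.
The 3 cells of cage i must have product 108, so (5,6) = 6.
3 is placed in column 6; hence (6,6) = 1.
Cage b has sum 15, leaving (1,2) = 6.
Cage b has sum 15, so (2,1) = 6.
Cage b needs sum 15; hence (2,2) = 3.
Row 3 already has 4, which forces (3,5) = 2.
The two cells of cage a must have sum 5, so (6,5) = 4.
Cage g needs sum 11, which forces (1,3) = 3.
The 3 cells of cage g must have sum 11, leaving (1,4) = 4.
Cage g has sum 11, which forces (2,3) = 4.
Cage d needs two cells with sum 3, which forces (2,4) = 2.
Column 5 already has 2, which forces (2,5) = 1.
The 3 cells of cage f must have product 48; hence (5,2) = 4.
Column 4 already has 4, leaving (5,4) = 1.
Column 5 now contains 1, leaving (5,5) = 3.
Row 6 now contains 4, so (6,2) = 2.
Cage f needs product 48, which forces (6,3) = 6.
Column 4 already has 2, which forces (6,4) = 3.
Cage e has sum 15, which forces (3,1) = 3.
Cage e has sum 15, so (3,2) = 5.
Column 3 already has 6, so (3,3) = 1.
The 4 cells of cage e must have sum 15; hence (3,4) = 6.
Cage c has sum 11; hence (4,1) = 4.
The 3 cells of cage j must have product 10, leaving (4,2) = 1.
The 3 cells of cage j must have product 10, leaving (4,3) = 2.
Column 4 now contains 1, leaving (4,4) = 5.
Row 5 already has 4, so (5,1) = 2.
Row 6 now contains 2, so (6,1) = 5.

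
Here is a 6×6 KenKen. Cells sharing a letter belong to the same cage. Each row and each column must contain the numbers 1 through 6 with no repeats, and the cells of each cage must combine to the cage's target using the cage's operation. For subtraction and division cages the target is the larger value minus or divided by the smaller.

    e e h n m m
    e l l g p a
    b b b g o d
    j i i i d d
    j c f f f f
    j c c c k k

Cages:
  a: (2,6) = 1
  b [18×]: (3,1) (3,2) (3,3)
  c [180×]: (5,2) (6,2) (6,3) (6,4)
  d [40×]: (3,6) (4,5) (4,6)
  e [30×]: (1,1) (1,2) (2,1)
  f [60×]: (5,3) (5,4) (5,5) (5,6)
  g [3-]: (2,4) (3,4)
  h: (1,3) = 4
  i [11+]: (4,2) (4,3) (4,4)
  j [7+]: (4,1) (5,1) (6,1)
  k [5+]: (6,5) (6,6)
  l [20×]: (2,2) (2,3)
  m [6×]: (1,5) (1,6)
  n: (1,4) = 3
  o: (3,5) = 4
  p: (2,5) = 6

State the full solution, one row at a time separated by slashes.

5 2 4 3 1 6 / 3 4 5 2 6 1 / 6 1 3 5 4 2 / 1 3 2 6 5 4 / 2 6 1 4 3 5 / 4 5 6 1 2 3

Cage h is given, leaving (1,3) = 4.
Cage n is a single given cell, leaving (1,4) = 3.
4 is placed in column 3, which forces (2,3) = 5.
Cage p is a single given cell, leaving (2,5) = 6.
Cage a is given, so (2,6) = 1.
Cage o is given, so (3,5) = 4.
Cage m's pair has product 6, which forces (1,5) = 1.
Cage m's pair has product 6, which forces (1,6) = 6.
Cage e has product 30, leaving (2,1) = 3.
5 is placed in row 2, so (2,2) = 4.
4 is placed in row 2, leaving (2,4) = 2.
Cage d has product 40, so (4,6) = 4.
Cage g needs two cells with difference 3, which forces (3,4) = 5.
5 is placed in row 3, which forces (3,6) = 2.
Cage i needs sum 11; hence (4,4) = 6.
Column 6 already has 2; hence (6,6) = 3.
Cage d needs product 40, leaving (4,5) = 5.
The 4 cells of cage c must have product 180, leaving (5,2) = 6.
Row 5 already has 6, so (5,3) = 1.
1 is placed in row 5, so (5,4) = 4.
3 is placed in column 6; hence (5,6) = 5.
Cage c needs product 180, so (6,2) = 5.
Cage c has product 180, leaving (6,3) = 6.
Cage c needs product 180, which forces (6,4) = 1.
Row 6 already has 3, leaving (6,5) = 2.
Cage e needs product 30, which forces (1,1) = 5.
Column 2 already has 5; hence (1,2) = 2.
Cage b has product 18, leaving (3,1) = 6.
Cage b needs product 18, so (3,2) = 1.
Column 3 now contains 6, so (3,3) = 3.
Cage j needs sum 7, which forces (4,1) = 1.
Column 2 already has 2, which forces (4,2) = 3.
3 is placed in column 3, so (4,3) = 2.
Row 5 now contains 4; hence (5,1) = 2.
2 is placed in column 5; hence (5,5) = 3.
Row 6 already has 2; hence (6,1) = 4.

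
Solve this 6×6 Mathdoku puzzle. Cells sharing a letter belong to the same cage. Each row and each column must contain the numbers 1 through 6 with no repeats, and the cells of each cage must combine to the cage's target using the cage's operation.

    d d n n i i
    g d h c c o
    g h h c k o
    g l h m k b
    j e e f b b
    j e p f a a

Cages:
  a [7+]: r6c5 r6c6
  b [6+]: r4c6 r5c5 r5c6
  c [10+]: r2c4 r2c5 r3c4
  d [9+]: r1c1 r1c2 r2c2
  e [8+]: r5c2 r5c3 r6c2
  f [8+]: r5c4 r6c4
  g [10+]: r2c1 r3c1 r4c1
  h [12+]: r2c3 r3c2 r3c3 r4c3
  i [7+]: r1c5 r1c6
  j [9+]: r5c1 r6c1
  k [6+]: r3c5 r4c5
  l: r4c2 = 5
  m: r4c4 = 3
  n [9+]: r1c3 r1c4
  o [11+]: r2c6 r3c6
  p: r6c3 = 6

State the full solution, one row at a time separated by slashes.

Cage l is a single given cell, which forces r4c2 = 5.
Cage m is given, so r4c4 = 3.
Cage p is given, leaving r6c3 = 6.
Cage f's pair has sum 8, which forces r5c4 = 6.
Cage f's pair has sum 8, so r6c4 = 2.
In row 4, 6 can only go at r4c1, so r4c1 = 6.
In row 6, 1 can only go at r6c2, so r6c2 = 1.
In row 6, 5 can only go at r6c1, so r6c1 = 5.
Column 1 already has 5, leaving r5c1 = 4.
Cage e has sum 8, leaving r5c2 = 2.
Cage e needs sum 8, which forces r5c3 = 5.
Cage d needs sum 9, so r1c1 = 2.
5 is placed in column 3, so r1c3 = 4.
Cage n's pair has sum 9; hence r1c4 = 5.
Cage b has sum 6, which forces r4c6 = 2.
Row 1 already has 4, so r1c2 = 3.
Cage d has sum 9; hence r2c2 = 4.
Row 2 already has 4, leaving r2c4 = 1.
The 3 cells of cage c must have sum 10, so r2c5 = 5.
5 is placed in row 2, which forces r2c6 = 6.
Cage h needs sum 12, so r3c2 = 6.
Column 4 already has 1, so r3c4 = 4.
Column 5 now contains 5, which forces r3c5 = 2.
6 is placed in column 6, leaving r3c6 = 5.
Row 4 already has 2, so r4c3 = 1.
Row 4 now contains 1, so r4c5 = 4.
Column 5 already has 4; hence r6c5 = 3.
Row 6 now contains 3, which forces r6c6 = 4.
Cage i needs two cells with sum 7, so r1c5 = 6.
6 is placed in column 6, which forces r1c6 = 1.
1 is placed in row 2, which forces r2c1 = 3.
Cage h needs sum 12; hence r2c3 = 2.
The 3 cells of cage g must have sum 10, leaving r3c1 = 1.
Row 3 already has 2; hence r3c3 = 3.
3 is placed in column 5, so r5c5 = 1.
The 3 cells of cage b must have sum 6, leaving r5c6 = 3.

2 3 4 5 6 1 / 3 4 2 1 5 6 / 1 6 3 4 2 5 / 6 5 1 3 4 2 / 4 2 5 6 1 3 / 5 1 6 2 3 4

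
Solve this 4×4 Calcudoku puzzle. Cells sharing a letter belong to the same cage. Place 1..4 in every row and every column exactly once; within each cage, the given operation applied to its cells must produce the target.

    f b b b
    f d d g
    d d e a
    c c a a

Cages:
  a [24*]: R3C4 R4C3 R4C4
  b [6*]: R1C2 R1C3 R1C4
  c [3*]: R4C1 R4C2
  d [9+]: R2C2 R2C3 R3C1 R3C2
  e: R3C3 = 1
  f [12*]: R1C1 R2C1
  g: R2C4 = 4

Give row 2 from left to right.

3 1 2 4

Cage g is a single given cell; hence R2C4 = 4.
E is a freebie, leaving R3C3 = 1.
Cage f needs two cells with product 12; hence R1C1 = 4.
Row 2 already has 4, leaving R2C1 = 3.
Cage d needs sum 9, so R2C2 = 1.
3 is placed in row 2, leaving R2C3 = 2.
Column 1 already has 3, which forces R3C1 = 2.
2 is placed in row 3, so R3C4 = 3.
Column 1 already has 3, so R4C1 = 1.
1 is placed in column 2, which forces R4C2 = 3.
The 3 cells of cage a must have product 24; hence R4C3 = 4.
3 is placed in column 4; hence R4C4 = 2.
Column 2 already has 3; hence R1C2 = 2.
Column 3 already has 2, so R1C3 = 3.
Column 4 already has 2, so R1C4 = 1.
Row 3 already has 3, so R3C2 = 4.
The full grid is 4 2 3 1 / 3 1 2 4 / 2 4 1 3 / 1 3 4 2.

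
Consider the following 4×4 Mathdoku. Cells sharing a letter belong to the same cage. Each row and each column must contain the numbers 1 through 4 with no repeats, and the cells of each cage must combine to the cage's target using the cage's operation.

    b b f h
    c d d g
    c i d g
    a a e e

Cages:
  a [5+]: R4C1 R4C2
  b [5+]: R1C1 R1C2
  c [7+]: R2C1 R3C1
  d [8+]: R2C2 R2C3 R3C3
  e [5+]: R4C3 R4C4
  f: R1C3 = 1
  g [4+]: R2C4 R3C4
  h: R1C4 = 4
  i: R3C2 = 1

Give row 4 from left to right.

1 4 3 2

F is a freebie, so R1C3 = 1.
H is a freebie, leaving R1C4 = 4.
I is a freebie; hence R3C2 = 1.
1 is placed in row 3, so R3C4 = 3.
Cage c's pair has sum 7, leaving R2C1 = 3.
The 3 cells of cage d must have sum 8; hence R2C2 = 2.
Cage d needs sum 8, so R2C3 = 4.
3 is placed in column 4, leaving R2C4 = 1.
Row 3 now contains 3, which forces R3C1 = 4.
The 3 cells of cage d must have sum 8, so R3C3 = 2.
Column 3 now contains 4, which forces R4C3 = 3.
Column 4 already has 1, which forces R4C4 = 2.
Column 1 now contains 3, which forces R1C1 = 2.
Column 2 now contains 2; hence R1C2 = 3.
Row 4 now contains 2, leaving R4C1 = 1.
Row 4 already has 3, so R4C2 = 4.
The full grid is 2 3 1 4 / 3 2 4 1 / 4 1 2 3 / 1 4 3 2.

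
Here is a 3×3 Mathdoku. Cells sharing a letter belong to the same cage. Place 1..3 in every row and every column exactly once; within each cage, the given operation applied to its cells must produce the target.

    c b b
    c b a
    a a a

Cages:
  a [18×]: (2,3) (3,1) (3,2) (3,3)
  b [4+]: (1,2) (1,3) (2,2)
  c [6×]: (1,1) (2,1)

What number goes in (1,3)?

1

Cage b has sum 4, leaving (1,2) = 2.
The 3 cells of cage b must have sum 4, so (1,3) = 1.
Cage b has sum 4, so (2,2) = 1.
Cage a needs product 18, which forces (2,3) = 3.
Column 2 now contains 1, so (3,2) = 3.
1 is placed in column 3; hence (3,3) = 2.
Row 1 already has 2, so (1,1) = 3.
3 is placed in row 2, leaving (2,1) = 2.
2 is placed in row 3, which forces (3,1) = 1.
Completed grid: 3 2 1 / 2 1 3 / 1 3 2.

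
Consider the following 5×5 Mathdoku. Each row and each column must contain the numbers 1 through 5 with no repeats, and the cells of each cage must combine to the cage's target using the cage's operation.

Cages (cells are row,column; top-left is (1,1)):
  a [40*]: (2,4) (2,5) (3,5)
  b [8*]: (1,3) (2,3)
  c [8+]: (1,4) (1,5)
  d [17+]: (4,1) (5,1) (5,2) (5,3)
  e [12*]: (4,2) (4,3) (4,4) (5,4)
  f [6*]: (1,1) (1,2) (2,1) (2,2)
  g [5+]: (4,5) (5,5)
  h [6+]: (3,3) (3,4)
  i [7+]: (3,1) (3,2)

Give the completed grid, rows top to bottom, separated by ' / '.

2 1 4 5 3 / 1 3 2 4 5 / 3 4 5 1 2 / 5 2 1 3 4 / 4 5 3 2 1

Cage d needs sum 17, so (4,1) = 5.
Row 1 needs a 4, and only (1,3) is open for it.
4 is placed in column 3, so (2,3) = 2.
Cage a has product 40; hence (3,5) = 2.
Row 4 needs a 2, and only (4,2) is open for it.
The 4 cells of cage f must have product 6, leaving (1,1) = 2.
2 is placed in column 2, so (1,2) = 1.
Cage f needs product 6, leaving (2,1) = 1.
Cage f has product 6, which forces (2,2) = 3.
Column 2 already has 3, which forces (3,2) = 4.
Column 2 already has 4, leaving (5,2) = 5.
Row 5 already has 5, which forces (5,3) = 3.
The 4 cells of cage e must have product 12, which forces (5,4) = 2.
Row 3 already has 4, so (3,1) = 3.
Column 3 now contains 3, so (4,3) = 1.
Cage e needs product 12, leaving (4,4) = 3.
Row 4 now contains 1, leaving (4,5) = 4.
Row 5 already has 3; hence (5,1) = 4.
Column 5 now contains 4, leaving (5,5) = 1.
Column 4 already has 3, which forces (1,4) = 5.
The two cells of cage c must have sum 8, so (1,5) = 3.
Cage a needs product 40, so (2,4) = 4.
Column 5 now contains 4; hence (2,5) = 5.
Column 3 now contains 1, so (3,3) = 5.
Cage h's pair has sum 6, which forces (3,4) = 1.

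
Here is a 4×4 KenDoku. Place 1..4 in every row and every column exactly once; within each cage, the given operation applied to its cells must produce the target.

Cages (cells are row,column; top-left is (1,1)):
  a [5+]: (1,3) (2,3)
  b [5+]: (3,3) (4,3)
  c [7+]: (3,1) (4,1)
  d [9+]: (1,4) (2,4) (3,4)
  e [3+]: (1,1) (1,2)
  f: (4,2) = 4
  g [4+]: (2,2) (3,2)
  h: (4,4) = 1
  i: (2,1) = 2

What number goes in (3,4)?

2

Cage i is given; hence (2,1) = 2.
Cage f is given, so (4,2) = 4.
Cage h is given, leaving (4,4) = 1.
Column 1 already has 2, which forces (1,1) = 1.
Cage e needs two cells with sum 3, which forces (1,2) = 2.
Row 1 already has 2, which forces (1,3) = 4.
Row 1 already has 4; hence (1,4) = 3.
Column 4 already has 3, so (2,4) = 4.
Cage c's pair has sum 7, which forces (3,1) = 4.
Column 4 now contains 4; hence (3,4) = 2.
4 is placed in row 4, which forces (4,1) = 3.
Row 4 now contains 3; hence (4,3) = 2.
Cage a needs two cells with sum 5, leaving (2,3) = 1.
2 is placed in row 3, so (3,3) = 3.
1 is placed in row 2; hence (2,2) = 3.
3 is placed in row 3, which forces (3,2) = 1.
Completed grid: 1 2 4 3 / 2 3 1 4 / 4 1 3 2 / 3 4 2 1.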